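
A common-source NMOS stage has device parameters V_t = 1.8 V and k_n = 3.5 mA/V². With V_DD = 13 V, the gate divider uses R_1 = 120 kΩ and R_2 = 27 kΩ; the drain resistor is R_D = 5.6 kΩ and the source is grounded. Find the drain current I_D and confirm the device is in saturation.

I_D ≈ 0.6 mA

V_G = V_DD·R_2/(R_1+R_2) = 13×27/147 = 2.39 V. With the source grounded, V_GS = V_G = 2.39 V.
Assume saturation: I_D = (k_n/2)(V_GS − V_t)² = (3.5/2)×(2.39 − 1.8)² = 1.75×0.588² = 0.605 mA.
V_DS = V_DD − I_D·R_D = 13 − 0.605×5.6 = 9.61 V.
Saturation requires V_DS ≥ V_GS − V_t = 0.588 V; 9.61 ≥ 0.588 ✓.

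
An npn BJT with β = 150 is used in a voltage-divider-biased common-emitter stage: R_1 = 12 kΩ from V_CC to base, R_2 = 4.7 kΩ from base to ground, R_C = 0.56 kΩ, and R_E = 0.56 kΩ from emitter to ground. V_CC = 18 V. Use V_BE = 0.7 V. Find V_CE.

V_CE ≈ 9.6 V

Thevenize the base divider: V_Th = V_CC·R_2/(R_1+R_2) = 18×4.7/16.7 = 5.07 V, R_Th = R_1‖R_2 = 3.38 kΩ.
Base-emitter loop: V_Th = I_B·R_Th + V_BE + (β+1)I_B·R_E, so I_B = (5.07 − 0.7) / (3.38 + 151×0.56) = 0.0496 mA.
I_C = β·I_B = 150×0.0496 = 7.45 mA, and I_E = (β+1)I_B = 7.5 mA.
V_CE = V_CC − I_C·R_C − I_E·R_E = 18 − 7.45×0.56 − 7.5×0.56 = 9.63 V.
V_CE = 9.63 V > 0.2 V confirms active-region operation.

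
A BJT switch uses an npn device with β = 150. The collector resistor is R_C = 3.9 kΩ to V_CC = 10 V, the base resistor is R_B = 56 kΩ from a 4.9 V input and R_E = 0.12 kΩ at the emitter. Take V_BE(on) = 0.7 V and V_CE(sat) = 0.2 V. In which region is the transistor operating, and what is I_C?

saturation; I_C ≈ 2.4 mA

Assume active: I_B = (4.9 − 0.7)/(56 + 151×0.12) = 0.0567 mA, I_C = β·I_B = 8.5 mA.
Then V_CE = 10 − 8.5×3.9 − 8.56×0.12 = -24.2 V < 0.2 V — the active assumption fails.
Re-solve with V_CE = 0.2 V. KCL at the emitter: V_E/R_E = (V_BB−0.7−V_E)/R_B + (V_CC−0.2−V_E)/R_C, giving V_E = 0.301 V.
I_C = (V_CC − 0.2 − V_E)/R_C = (9.8 − 0.301)/3.9 = 2.44 mA.
Check: I_B = (4.2 − 0.301)/56 = 0.0696 mA, and β·I_B = 10.4 mA > I_C, confirming saturation.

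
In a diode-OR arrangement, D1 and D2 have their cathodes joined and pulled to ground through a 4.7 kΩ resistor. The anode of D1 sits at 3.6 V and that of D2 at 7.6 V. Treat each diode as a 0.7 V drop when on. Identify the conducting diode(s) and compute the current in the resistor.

Assume both conduct. Then node N would need to be at both 3.6−0.7 = 2.9 V and 7.6−0.7 = 6.9 V, which is impossible.
Assume only D2 conducts: V_N = 7.6 − 0.7 = 6.9 V, so I_R = 6.9/4.7 = 1.47 mA.
Check D1: its anode-to-cathode voltage is 3.6 − 6.9 = -3.3 V < 0.7 V, so it is off. The assumption is consistent.

Only D2 conducts; I_R ≈ 1.5 mA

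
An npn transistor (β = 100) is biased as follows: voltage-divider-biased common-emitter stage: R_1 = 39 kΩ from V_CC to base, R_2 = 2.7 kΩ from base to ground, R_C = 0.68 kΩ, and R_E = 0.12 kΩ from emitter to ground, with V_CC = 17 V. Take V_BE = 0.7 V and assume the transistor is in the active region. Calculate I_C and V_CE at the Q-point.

I_C ≈ 2.7 mA, V_CE ≈ 15 V

Thevenize the base divider: V_Th = V_CC·R_2/(R_1+R_2) = 17×2.7/41.7 = 1.1 V, R_Th = R_1‖R_2 = 2.53 kΩ.
Base-emitter loop: V_Th = I_B·R_Th + V_BE + (β+1)I_B·R_E, so I_B = (1.1 − 0.7) / (2.53 + 101×0.12) = 0.0274 mA.
I_C = β·I_B = 100×0.0274 = 2.74 mA, and I_E = (β+1)I_B = 2.76 mA.
V_CE = V_CC − I_C·R_C − I_E·R_E = 17 − 2.74×0.68 − 2.76×0.12 = 14.8 V.
V_CE = 14.8 V > 0.2 V confirms active-region operation.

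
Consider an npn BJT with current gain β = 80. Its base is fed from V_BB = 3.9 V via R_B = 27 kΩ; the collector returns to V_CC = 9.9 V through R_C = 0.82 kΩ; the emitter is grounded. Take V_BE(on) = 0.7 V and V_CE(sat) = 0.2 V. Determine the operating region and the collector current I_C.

Assume active. Base-emitter loop: I_B = (V_BB − V_BE)/R_B = (3.9 − 0.7)/27 = 0.119 mA.
I_C = β·I_B = 80×0.119 = 9.48 mA.
V_CE = V_CC − I_C·R_C = 9.9 − 9.48×0.82 = 2.13 V > V_CE(sat), so the active-region assumption holds.

active; I_C ≈ 9.5 mA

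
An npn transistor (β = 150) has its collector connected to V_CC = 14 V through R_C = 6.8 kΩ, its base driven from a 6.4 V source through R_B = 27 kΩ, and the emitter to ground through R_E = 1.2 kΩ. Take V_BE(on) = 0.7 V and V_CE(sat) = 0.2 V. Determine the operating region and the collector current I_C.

Assume active: I_B = (6.4 − 0.7)/(27 + 151×1.2) = 0.0274 mA, I_C = β·I_B = 4.11 mA.
Then V_CE = 14 − 4.11×6.8 − 4.13×1.2 = -18.9 V < 0.2 V — the active assumption fails.
Re-solve with V_CE = 0.2 V. KCL at the emitter: V_E/R_E = (V_BB−0.7−V_E)/R_B + (V_CC−0.2−V_E)/R_C, giving V_E = 2.2 V.
I_C = (V_CC − 0.2 − V_E)/R_C = (13.8 − 2.2)/6.8 = 1.71 mA.
Check: I_B = (5.7 − 2.2)/27 = 0.13 mA, and β·I_B = 19.4 mA > I_C, confirming saturation.

saturation; I_C ≈ 1.7 mA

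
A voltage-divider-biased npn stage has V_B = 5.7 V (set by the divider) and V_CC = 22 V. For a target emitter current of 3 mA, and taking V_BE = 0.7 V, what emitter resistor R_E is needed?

R_E ≈ 1.7 kΩ

V_E = V_B − V_BE = 5.7 − 0.7 = 5 V.
R_E = V_E / I_E = 5 / 3 = 1.67 kΩ.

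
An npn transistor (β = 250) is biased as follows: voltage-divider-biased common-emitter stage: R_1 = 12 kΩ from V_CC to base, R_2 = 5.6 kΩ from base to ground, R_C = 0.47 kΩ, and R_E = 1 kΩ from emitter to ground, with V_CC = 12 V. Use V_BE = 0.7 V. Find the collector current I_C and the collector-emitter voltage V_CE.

I_C ≈ 3.1 mA, V_CE ≈ 7.5 V

Thevenize the base divider: V_Th = V_CC·R_2/(R_1+R_2) = 12×5.6/17.6 = 3.82 V, R_Th = R_1‖R_2 = 3.82 kΩ.
Base-emitter loop: V_Th = I_B·R_Th + V_BE + (β+1)I_B·R_E, so I_B = (3.82 − 0.7) / (3.82 + 251×1) = 0.0122 mA.
I_C = β·I_B = 250×0.0122 = 3.06 mA, and I_E = (β+1)I_B = 3.07 mA.
V_CE = V_CC − I_C·R_C − I_E·R_E = 12 − 3.06×0.47 − 3.07×1 = 7.49 V.
V_CE = 7.49 V > 0.2 V confirms active-region operation.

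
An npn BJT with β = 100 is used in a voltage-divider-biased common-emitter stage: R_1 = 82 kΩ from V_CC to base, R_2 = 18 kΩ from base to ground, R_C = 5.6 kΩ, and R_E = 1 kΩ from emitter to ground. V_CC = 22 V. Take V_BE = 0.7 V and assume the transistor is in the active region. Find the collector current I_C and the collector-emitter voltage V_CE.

I_C ≈ 2.8 mA, V_CE ≈ 3.4 V

Thevenize the base divider: V_Th = V_CC·R_2/(R_1+R_2) = 22×18/100 = 3.96 V, R_Th = R_1‖R_2 = 14.8 kΩ.
Base-emitter loop: V_Th = I_B·R_Th + V_BE + (β+1)I_B·R_E, so I_B = (3.96 − 0.7) / (14.8 + 101×1) = 0.0282 mA.
I_C = β·I_B = 100×0.0282 = 2.82 mA, and I_E = (β+1)I_B = 2.84 mA.
V_CE = V_CC − I_C·R_C − I_E·R_E = 22 − 2.82×5.6 − 2.84×1 = 3.39 V.
V_CE = 3.39 V > 0.2 V confirms active-region operation.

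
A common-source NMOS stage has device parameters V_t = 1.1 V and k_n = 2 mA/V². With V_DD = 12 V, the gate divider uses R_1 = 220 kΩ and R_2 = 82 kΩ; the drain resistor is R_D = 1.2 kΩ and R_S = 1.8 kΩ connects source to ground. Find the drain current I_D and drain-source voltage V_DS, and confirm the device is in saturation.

I_D ≈ 0.73 mA, V_DS ≈ 9.8 V

V_G = V_DD·R_2/(R_1+R_2) = 12×82/302 = 3.26 V.
Assume saturation: I_D = (k_n/2)(V_GS − V_t)² with V_GS = V_G − I_D·R_S = 3.26 − 1.8·I_D.
Substituting gives 3.24·I_D² − 8.77·I_D + 4.66 = 0, with roots I_D = 0.726 or 1.98 mA.
The root I_D = 1.98 mA gives V_GS = -0.307 V ≤ V_t, so take I_D = 0.726 mA.
Then V_GS = 1.95 V and V_DS = V_DD − I_D(R_D+R_S) = 12 − 0.726×3 = 9.82 V.
Saturation requires V_DS ≥ V_GS − V_t = 0.852 V; 9.82 ≥ 0.852 ✓.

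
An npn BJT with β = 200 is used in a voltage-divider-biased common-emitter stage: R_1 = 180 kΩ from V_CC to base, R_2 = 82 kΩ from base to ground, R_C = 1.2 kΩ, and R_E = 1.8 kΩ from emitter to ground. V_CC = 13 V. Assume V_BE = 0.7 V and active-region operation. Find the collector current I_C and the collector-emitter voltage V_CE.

I_C ≈ 1.6 mA, V_CE ≈ 8.2 V

Thevenize the base divider: V_Th = V_CC·R_2/(R_1+R_2) = 13×82/262 = 4.07 V, R_Th = R_1‖R_2 = 56.3 kΩ.
Base-emitter loop: V_Th = I_B·R_Th + V_BE + (β+1)I_B·R_E, so I_B = (4.07 − 0.7) / (56.3 + 201×1.8) = 0.00806 mA.
I_C = β·I_B = 200×0.00806 = 1.61 mA, and I_E = (β+1)I_B = 1.62 mA.
V_CE = V_CC − I_C·R_C − I_E·R_E = 13 − 1.61×1.2 − 1.62×1.8 = 8.15 V.
V_CE = 8.15 V > 0.2 V confirms active-region operation.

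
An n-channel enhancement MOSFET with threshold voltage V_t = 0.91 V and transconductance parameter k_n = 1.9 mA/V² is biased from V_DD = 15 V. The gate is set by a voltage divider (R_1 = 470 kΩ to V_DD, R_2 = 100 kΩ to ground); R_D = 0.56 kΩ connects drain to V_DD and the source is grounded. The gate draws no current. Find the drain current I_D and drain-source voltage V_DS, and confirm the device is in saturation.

I_D ≈ 2.8 mA, V_DS ≈ 13 V

V_G = V_DD·R_2/(R_1+R_2) = 15×100/570 = 2.63 V. With the source grounded, V_GS = V_G = 2.63 V.
Assume saturation: I_D = (k_n/2)(V_GS − V_t)² = (1.9/2)×(2.63 − 0.91)² = 0.95×1.72² = 2.82 mA.
V_DS = V_DD − I_D·R_D = 15 − 2.82×0.56 = 13.4 V.
Saturation requires V_DS ≥ V_GS − V_t = 1.72 V; 13.4 ≥ 1.72 ✓.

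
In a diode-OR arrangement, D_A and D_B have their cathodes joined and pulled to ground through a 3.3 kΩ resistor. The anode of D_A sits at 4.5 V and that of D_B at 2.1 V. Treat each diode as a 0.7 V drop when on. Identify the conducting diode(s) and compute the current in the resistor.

Only D_A conducts; I_R ≈ 1.2 mA

Assume both conduct. Then node N would need to be at both 4.5−0.7 = 3.8 V and 2.1−0.7 = 1.4 V, which is impossible.
Assume only D_A conducts: V_N = 4.5 − 0.7 = 3.8 V, so I_R = 3.8/3.3 = 1.15 mA.
Check D_B: its anode-to-cathode voltage is 2.1 − 3.8 = -1.7 V < 0.7 V, so it is off. The assumption is consistent.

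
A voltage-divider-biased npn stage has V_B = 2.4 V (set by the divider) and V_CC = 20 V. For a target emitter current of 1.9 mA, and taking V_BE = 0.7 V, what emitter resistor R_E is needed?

R_E ≈ 0.89 kΩ

V_E = V_B − V_BE = 2.4 − 0.7 = 1.7 V.
R_E = V_E / I_E = 1.7 / 1.9 = 0.895 kΩ.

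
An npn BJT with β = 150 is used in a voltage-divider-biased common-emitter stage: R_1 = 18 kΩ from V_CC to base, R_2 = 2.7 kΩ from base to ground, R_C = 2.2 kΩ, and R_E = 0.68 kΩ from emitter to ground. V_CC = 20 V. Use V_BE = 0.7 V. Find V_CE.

Thevenize the base divider: V_Th = V_CC·R_2/(R_1+R_2) = 20×2.7/20.7 = 2.61 V, R_Th = R_1‖R_2 = 2.35 kΩ.
Base-emitter loop: V_Th = I_B·R_Th + V_BE + (β+1)I_B·R_E, so I_B = (2.61 − 0.7) / (2.35 + 151×0.68) = 0.0182 mA.
I_C = β·I_B = 150×0.0182 = 2.73 mA, and I_E = (β+1)I_B = 2.74 mA.
V_CE = V_CC − I_C·R_C − I_E·R_E = 20 − 2.73×2.2 − 2.74×0.68 = 12.1 V.
V_CE = 12.1 V > 0.2 V confirms active-region operation.

V_CE ≈ 12 V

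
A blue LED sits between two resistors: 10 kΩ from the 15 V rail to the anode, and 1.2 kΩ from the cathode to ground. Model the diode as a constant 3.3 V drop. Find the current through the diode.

The two resistors are in series with the diode, so KVL gives 15 = I·10 + 3.3 + I·1.2.
I = (15 − 3.3) / (10 + 1.2) kΩ = 11.7 / 11.2 = 1.04 mA.

I ≈ 1 mA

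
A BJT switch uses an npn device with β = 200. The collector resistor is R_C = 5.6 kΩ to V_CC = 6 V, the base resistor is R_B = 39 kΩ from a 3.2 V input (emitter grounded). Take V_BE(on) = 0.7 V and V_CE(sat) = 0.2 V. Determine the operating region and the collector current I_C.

Assume active: I_B = (3.2 − 0.7)/39 = 0.0641 mA, giving I_C = β·I_B = 12.8 mA.
But then V_CE = 6 − 12.8×5.6 = -65.8 V < V_CE(sat) = 0.2 V — impossible in the active region.
So the transistor is saturated. With V_CE = 0.2 V, I_C = (V_CC − 0.2)/R_C = 5.8/5.6 = 1.04 mA.
Check: β·I_B = 12.8 mA > I_C = 1.04 mA, confirming saturation.

saturation; I_C ≈ 1 mA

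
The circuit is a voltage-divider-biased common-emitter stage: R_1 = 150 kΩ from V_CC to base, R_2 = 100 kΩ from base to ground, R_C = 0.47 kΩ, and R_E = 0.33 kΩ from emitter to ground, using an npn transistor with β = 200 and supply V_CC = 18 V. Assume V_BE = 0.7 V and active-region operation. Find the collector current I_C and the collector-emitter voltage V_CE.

Thevenize the base divider: V_Th = V_CC·R_2/(R_1+R_2) = 18×100/250 = 7.2 V, R_Th = R_1‖R_2 = 60 kΩ.
Base-emitter loop: V_Th = I_B·R_Th + V_BE + (β+1)I_B·R_E, so I_B = (7.2 − 0.7) / (60 + 201×0.33) = 0.0515 mA.
I_C = β·I_B = 200×0.0515 = 10.3 mA, and I_E = (β+1)I_B = 10.3 mA.
V_CE = V_CC − I_C·R_C − I_E·R_E = 18 − 10.3×0.47 − 10.3×0.33 = 9.75 V.
V_CE = 9.75 V > 0.2 V confirms active-region operation.

I_C ≈ 10 mA, V_CE ≈ 9.8 V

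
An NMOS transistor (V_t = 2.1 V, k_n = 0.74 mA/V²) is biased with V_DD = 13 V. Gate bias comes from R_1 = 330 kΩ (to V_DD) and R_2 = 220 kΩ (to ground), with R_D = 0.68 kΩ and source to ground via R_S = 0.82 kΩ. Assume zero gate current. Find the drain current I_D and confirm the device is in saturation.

V_G = V_DD·R_2/(R_1+R_2) = 13×220/550 = 5.2 V.
Assume saturation: I_D = (k_n/2)(V_GS − V_t)² with V_GS = V_G − I_D·R_S = 5.2 − 0.82·I_D.
Substituting gives 0.249·I_D² − 2.88·I_D + 3.56 = 0, with roots I_D = 1.4 or 10.2 mA.
The root I_D = 10.2 mA gives V_GS = -3.14 V ≤ V_t, so take I_D = 1.4 mA.
Then V_GS = 4.05 V and V_DS = V_DD − I_D(R_D+R_S) = 13 − 1.4×1.5 = 10.9 V.
Saturation requires V_DS ≥ V_GS − V_t = 1.95 V; 10.9 ≥ 1.95 ✓.

I_D ≈ 1.4 mA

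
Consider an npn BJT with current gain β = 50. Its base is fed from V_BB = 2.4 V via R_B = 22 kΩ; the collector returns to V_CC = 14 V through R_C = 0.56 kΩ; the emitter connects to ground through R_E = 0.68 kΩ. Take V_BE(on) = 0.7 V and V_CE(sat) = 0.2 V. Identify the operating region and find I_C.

Assume active. Base-emitter loop: I_B = (V_BB − V_BE)/(R_B + (β+1)R_E) = (2.4 − 0.7)/(22 + 51×0.68) = 0.03 mA.
I_C = β·I_B = 50×0.03 = 1.5 mA.
V_CE = V_CC − I_C·R_C − I_E·R_E = 14 − 1.5×0.56 − 1.53×0.68 = 12.1 V > V_CE(sat), so the active-region assumption holds.

active; I_C ≈ 1.5 mA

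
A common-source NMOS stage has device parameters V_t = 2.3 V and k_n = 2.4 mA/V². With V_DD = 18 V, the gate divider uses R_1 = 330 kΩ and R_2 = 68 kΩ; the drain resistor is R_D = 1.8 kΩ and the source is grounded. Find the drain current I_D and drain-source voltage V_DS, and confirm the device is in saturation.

V_G = V_DD·R_2/(R_1+R_2) = 18×68/398 = 3.08 V. With the source grounded, V_GS = V_G = 3.08 V.
Assume saturation: I_D = (k_n/2)(V_GS − V_t)² = (2.4/2)×(3.08 − 2.3)² = 1.2×0.775² = 0.721 mA.
V_DS = V_DD − I_D·R_D = 18 − 0.721×1.8 = 16.7 V.
Saturation requires V_DS ≥ V_GS − V_t = 0.775 V; 16.7 ≥ 0.775 ✓.

I_D ≈ 0.72 mA, V_DS ≈ 17 V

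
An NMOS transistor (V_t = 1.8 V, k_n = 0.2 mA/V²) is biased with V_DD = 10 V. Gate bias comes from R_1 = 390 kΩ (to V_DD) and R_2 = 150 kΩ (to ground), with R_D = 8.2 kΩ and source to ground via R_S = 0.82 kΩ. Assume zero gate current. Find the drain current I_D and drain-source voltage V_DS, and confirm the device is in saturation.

I_D ≈ 0.083 mA, V_DS ≈ 9.3 V

V_G = V_DD·R_2/(R_1+R_2) = 10×150/540 = 2.78 V.
Assume saturation: I_D = (k_n/2)(V_GS − V_t)² with V_GS = V_G − I_D·R_S = 2.78 − 0.82·I_D.
Substituting gives 0.0672·I_D² − 1.16·I_D + 0.0956 = 0, with roots I_D = 0.0828 or 17.2 mA.
The root I_D = 17.2 mA gives V_GS = -11.3 V ≤ V_t, so take I_D = 0.0828 mA.
Then V_GS = 2.71 V and V_DS = V_DD − I_D(R_D+R_S) = 10 − 0.0828×9.02 = 9.25 V.
Saturation requires V_DS ≥ V_GS − V_t = 0.91 V; 9.25 ≥ 0.91 ✓.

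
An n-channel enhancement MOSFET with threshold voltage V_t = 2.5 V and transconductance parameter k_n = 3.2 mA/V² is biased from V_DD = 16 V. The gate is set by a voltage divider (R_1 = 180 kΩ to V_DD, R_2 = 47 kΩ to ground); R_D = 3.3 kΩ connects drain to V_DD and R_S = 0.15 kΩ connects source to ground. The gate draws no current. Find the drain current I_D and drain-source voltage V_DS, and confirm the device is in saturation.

I_D ≈ 0.78 mA, V_DS ≈ 13 V

V_G = V_DD·R_2/(R_1+R_2) = 16×47/227 = 3.31 V.
Assume saturation: I_D = (k_n/2)(V_GS − V_t)² with V_GS = V_G − I_D·R_S = 3.31 − 0.15·I_D.
Substituting gives 0.036·I_D² − 1.39·I_D + 1.06 = 0, with roots I_D = 0.776 or 37.8 mA.
The root I_D = 37.8 mA gives V_GS = -2.36 V ≤ V_t, so take I_D = 0.776 mA.
Then V_GS = 3.2 V and V_DS = V_DD − I_D(R_D+R_S) = 16 − 0.776×3.45 = 13.3 V.
Saturation requires V_DS ≥ V_GS − V_t = 0.696 V; 13.3 ≥ 0.696 ✓.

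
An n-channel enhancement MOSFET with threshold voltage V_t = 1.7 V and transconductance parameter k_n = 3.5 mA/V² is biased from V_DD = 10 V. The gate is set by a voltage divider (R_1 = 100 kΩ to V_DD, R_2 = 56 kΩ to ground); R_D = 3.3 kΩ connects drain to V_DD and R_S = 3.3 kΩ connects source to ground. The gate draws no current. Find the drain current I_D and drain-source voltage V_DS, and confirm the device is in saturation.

V_G = V_DD·R_2/(R_1+R_2) = 10×56/156 = 3.59 V.
Assume saturation: I_D = (k_n/2)(V_GS − V_t)² with V_GS = V_G − I_D·R_S = 3.59 − 3.3·I_D.
Substituting gives 19.1·I_D² − 22.8·I_D + 6.25 = 0, with roots I_D = 0.424 or 0.774 mA.
The root I_D = 0.774 mA gives V_GS = 1.03 V ≤ V_t, so take I_D = 0.424 mA.
Then V_GS = 2.19 V and V_DS = V_DD − I_D(R_D+R_S) = 10 − 0.424×6.6 = 7.2 V.
Saturation requires V_DS ≥ V_GS − V_t = 0.492 V; 7.2 ≥ 0.492 ✓.

I_D ≈ 0.42 mA, V_DS ≈ 7.2 V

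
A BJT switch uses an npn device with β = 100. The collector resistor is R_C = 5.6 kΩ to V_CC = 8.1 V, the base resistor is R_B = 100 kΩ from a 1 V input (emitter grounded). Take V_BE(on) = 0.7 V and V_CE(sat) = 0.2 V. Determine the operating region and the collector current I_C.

Assume active. Base-emitter loop: I_B = (V_BB − V_BE)/R_B = (1 − 0.7)/100 = 0.003 mA.
I_C = β·I_B = 100×0.003 = 0.3 mA.
V_CE = V_CC − I_C·R_C = 8.1 − 0.3×5.6 = 6.42 V > V_CE(sat), so the active-region assumption holds.

active; I_C ≈ 0.3 mA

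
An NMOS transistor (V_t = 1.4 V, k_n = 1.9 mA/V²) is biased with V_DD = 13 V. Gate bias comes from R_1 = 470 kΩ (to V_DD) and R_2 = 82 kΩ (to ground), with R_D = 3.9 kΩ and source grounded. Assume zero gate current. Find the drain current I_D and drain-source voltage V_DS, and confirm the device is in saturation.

I_D ≈ 0.27 mA, V_DS ≈ 12 V

V_G = V_DD·R_2/(R_1+R_2) = 13×82/552 = 1.93 V. With the source grounded, V_GS = V_G = 1.93 V.
Assume saturation: I_D = (k_n/2)(V_GS − V_t)² = (1.9/2)×(1.93 − 1.4)² = 0.95×0.531² = 0.268 mA.
V_DS = V_DD − I_D·R_D = 13 − 0.268×3.9 = 12 V.
Saturation requires V_DS ≥ V_GS − V_t = 0.531 V; 12 ≥ 0.531 ✓.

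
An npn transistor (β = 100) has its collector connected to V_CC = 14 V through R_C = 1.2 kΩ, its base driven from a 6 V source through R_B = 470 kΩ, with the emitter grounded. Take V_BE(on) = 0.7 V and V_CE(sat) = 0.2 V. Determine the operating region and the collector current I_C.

active; I_C ≈ 1.1 mA

Assume active. Base-emitter loop: I_B = (V_BB − V_BE)/R_B = (6 − 0.7)/470 = 0.0113 mA.
I_C = β·I_B = 100×0.0113 = 1.13 mA.
V_CE = V_CC − I_C·R_C = 14 − 1.13×1.2 = 12.6 V > V_CE(sat), so the active-region assumption holds.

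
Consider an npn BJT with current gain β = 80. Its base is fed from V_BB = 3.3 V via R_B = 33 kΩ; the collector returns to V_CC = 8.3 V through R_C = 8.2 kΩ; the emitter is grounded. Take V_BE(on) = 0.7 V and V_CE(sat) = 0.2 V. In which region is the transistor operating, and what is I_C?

Assume active: I_B = (3.3 − 0.7)/33 = 0.0788 mA, giving I_C = β·I_B = 6.3 mA.
But then V_CE = 8.3 − 6.3×8.2 = -43.4 V < V_CE(sat) = 0.2 V — impossible in the active region.
So the transistor is saturated. With V_CE = 0.2 V, I_C = (V_CC − 0.2)/R_C = 8.1/8.2 = 0.988 mA.
Check: β·I_B = 6.3 mA > I_C = 0.988 mA, confirming saturation.

saturation; I_C ≈ 0.99 mA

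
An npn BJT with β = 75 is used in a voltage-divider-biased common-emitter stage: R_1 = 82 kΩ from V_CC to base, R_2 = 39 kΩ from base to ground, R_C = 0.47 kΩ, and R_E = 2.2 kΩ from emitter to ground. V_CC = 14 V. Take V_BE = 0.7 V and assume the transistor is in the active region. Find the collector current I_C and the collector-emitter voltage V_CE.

Thevenize the base divider: V_Th = V_CC·R_2/(R_1+R_2) = 14×39/121 = 4.51 V, R_Th = R_1‖R_2 = 26.4 kΩ.
Base-emitter loop: V_Th = I_B·R_Th + V_BE + (β+1)I_B·R_E, so I_B = (4.51 − 0.7) / (26.4 + 76×2.2) = 0.0197 mA.
I_C = β·I_B = 75×0.0197 = 1.48 mA, and I_E = (β+1)I_B = 1.5 mA.
V_CE = V_CC − I_C·R_C − I_E·R_E = 14 − 1.48×0.47 − 1.5×2.2 = 10 V.
V_CE = 10 V > 0.2 V confirms active-region operation.

I_C ≈ 1.5 mA, V_CE ≈ 10 V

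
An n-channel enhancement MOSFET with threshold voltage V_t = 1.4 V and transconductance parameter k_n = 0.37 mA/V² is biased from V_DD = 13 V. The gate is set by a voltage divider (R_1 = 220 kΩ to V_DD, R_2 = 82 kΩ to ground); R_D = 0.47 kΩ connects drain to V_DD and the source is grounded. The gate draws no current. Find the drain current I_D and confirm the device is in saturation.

I_D ≈ 0.84 mA

V_G = V_DD·R_2/(R_1+R_2) = 13×82/302 = 3.53 V. With the source grounded, V_GS = V_G = 3.53 V.
Assume saturation: I_D = (k_n/2)(V_GS − V_t)² = (0.37/2)×(3.53 − 1.4)² = 0.185×2.13² = 0.839 mA.
V_DS = V_DD − I_D·R_D = 13 − 0.839×0.47 = 12.6 V.
Saturation requires V_DS ≥ V_GS − V_t = 2.13 V; 12.6 ≥ 2.13 ✓.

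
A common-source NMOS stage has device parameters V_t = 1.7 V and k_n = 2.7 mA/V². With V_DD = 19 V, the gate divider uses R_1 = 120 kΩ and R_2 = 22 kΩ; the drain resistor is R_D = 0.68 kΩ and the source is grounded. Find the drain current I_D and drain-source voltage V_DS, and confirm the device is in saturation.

V_G = V_DD·R_2/(R_1+R_2) = 19×22/142 = 2.94 V. With the source grounded, V_GS = V_G = 2.94 V.
Assume saturation: I_D = (k_n/2)(V_GS − V_t)² = (2.7/2)×(2.94 − 1.7)² = 1.35×1.24² = 2.09 mA.
V_DS = V_DD − I_D·R_D = 19 − 2.09×0.68 = 17.6 V.
Saturation requires V_DS ≥ V_GS − V_t = 1.24 V; 17.6 ≥ 1.24 ✓.

I_D ≈ 2.1 mA, V_DS ≈ 18 V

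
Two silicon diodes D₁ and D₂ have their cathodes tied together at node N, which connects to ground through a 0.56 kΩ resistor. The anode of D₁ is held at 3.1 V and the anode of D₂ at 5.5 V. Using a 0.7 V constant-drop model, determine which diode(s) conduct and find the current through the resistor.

Assume both conduct. Then node N would need to be at both 3.1−0.7 = 2.4 V and 5.5−0.7 = 4.8 V, which is impossible.
Assume only D₂ conducts: V_N = 5.5 − 0.7 = 4.8 V, so I_R = 4.8/0.56 = 8.57 mA.
Check D₁: its anode-to-cathode voltage is 3.1 − 4.8 = -1.7 V < 0.7 V, so it is off. The assumption is consistent.

Only D₂ conducts; I_R ≈ 8.6 mA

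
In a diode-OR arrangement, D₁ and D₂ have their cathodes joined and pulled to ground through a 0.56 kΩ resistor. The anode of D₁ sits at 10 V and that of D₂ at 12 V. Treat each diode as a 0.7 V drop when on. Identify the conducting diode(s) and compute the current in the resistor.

Only D₂ conducts; I_R ≈ 20 mA

Assume both conduct. Then node N would need to be at both 10−0.7 = 9.3 V and 12−0.7 = 11.3 V, which is impossible.
Assume only D₂ conducts: V_N = 12 − 0.7 = 11.3 V, so I_R = 11.3/0.56 = 20.2 mA.
Check D₁: its anode-to-cathode voltage is 10 − 11.3 = -1.3 V < 0.7 V, so it is off. The assumption is consistent.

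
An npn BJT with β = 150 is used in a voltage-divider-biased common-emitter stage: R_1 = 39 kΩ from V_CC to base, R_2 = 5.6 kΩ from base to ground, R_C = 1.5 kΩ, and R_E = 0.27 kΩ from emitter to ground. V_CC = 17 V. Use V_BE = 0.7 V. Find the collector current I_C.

Thevenize the base divider: V_Th = V_CC·R_2/(R_1+R_2) = 17×5.6/44.6 = 2.13 V, R_Th = R_1‖R_2 = 4.9 kΩ.
Base-emitter loop: V_Th = I_B·R_Th + V_BE + (β+1)I_B·R_E, so I_B = (2.13 − 0.7) / (4.9 + 151×0.27) = 0.0314 mA.
I_C = β·I_B = 150×0.0314 = 4.71 mA, and I_E = (β+1)I_B = 4.74 mA.
V_CE = V_CC − I_C·R_C − I_E·R_E = 17 − 4.71×1.5 − 4.74×0.27 = 8.65 V.
V_CE = 8.65 V > 0.2 V confirms active-region operation.

I_C ≈ 4.7 mA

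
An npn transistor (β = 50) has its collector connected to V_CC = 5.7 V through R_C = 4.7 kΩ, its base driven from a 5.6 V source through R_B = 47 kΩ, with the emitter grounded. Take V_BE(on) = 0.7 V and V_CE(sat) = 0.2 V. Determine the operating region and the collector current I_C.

Assume active: I_B = (5.6 − 0.7)/47 = 0.104 mA, giving I_C = β·I_B = 5.21 mA.
But then V_CE = 5.7 − 5.21×4.7 = -18.8 V < V_CE(sat) = 0.2 V — impossible in the active region.
So the transistor is saturated. With V_CE = 0.2 V, I_C = (V_CC − 0.2)/R_C = 5.5/4.7 = 1.17 mA.
Check: β·I_B = 5.21 mA > I_C = 1.17 mA, confirming saturation.

saturation; I_C ≈ 1.2 mA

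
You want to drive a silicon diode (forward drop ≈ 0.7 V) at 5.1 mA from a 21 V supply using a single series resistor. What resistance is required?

R ≈ 4 kΩ

The resistor drops V_S − V_D = 21 − 0.7 = 20.3 V at 5.1 mA.
R = 20.3 V / 5.1 mA = 3.98 kΩ.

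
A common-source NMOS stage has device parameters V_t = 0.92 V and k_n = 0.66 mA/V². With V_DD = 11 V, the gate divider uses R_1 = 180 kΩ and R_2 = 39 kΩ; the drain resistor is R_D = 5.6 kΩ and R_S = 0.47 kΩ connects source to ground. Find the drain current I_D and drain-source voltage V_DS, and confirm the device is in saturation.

I_D ≈ 0.27 mA, V_DS ≈ 9.3 V

V_G = V_DD·R_2/(R_1+R_2) = 11×39/219 = 1.96 V.
Assume saturation: I_D = (k_n/2)(V_GS − V_t)² with V_GS = V_G − I_D·R_S = 1.96 − 0.47·I_D.
Substituting gives 0.0729·I_D² − 1.32·I_D + 0.356 = 0, with roots I_D = 0.273 or 17.9 mA.
The root I_D = 17.9 mA gives V_GS = -6.44 V ≤ V_t, so take I_D = 0.273 mA.
Then V_GS = 1.83 V and V_DS = V_DD − I_D(R_D+R_S) = 11 − 0.273×6.07 = 9.34 V.
Saturation requires V_DS ≥ V_GS − V_t = 0.91 V; 9.34 ≥ 0.91 ✓.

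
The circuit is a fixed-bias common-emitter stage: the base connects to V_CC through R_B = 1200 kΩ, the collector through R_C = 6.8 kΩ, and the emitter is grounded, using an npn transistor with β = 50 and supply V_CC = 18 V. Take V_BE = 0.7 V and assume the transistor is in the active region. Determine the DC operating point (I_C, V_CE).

Base loop: V_CC = I_B·R_B + V_BE, so I_B = (18 − 0.7)/1200 kΩ = 0.0144 mA.
In the active region I_C = β·I_B = 50 × 0.0144 = 0.721 mA.
Collector loop: V_CE = V_CC − I_C·R_C = 18 − 0.721×6.8 = 13.1 V.
Since V_CE = 13.1 V > V_CE(sat) ≈ 0.2 V, the transistor is in the active region as assumed.

I_C ≈ 0.72 mA, V_CE ≈ 13 V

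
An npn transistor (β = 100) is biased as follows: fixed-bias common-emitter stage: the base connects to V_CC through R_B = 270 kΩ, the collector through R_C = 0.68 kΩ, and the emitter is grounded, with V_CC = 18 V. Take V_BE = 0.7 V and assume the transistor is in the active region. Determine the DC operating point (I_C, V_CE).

I_C ≈ 6.4 mA, V_CE ≈ 14 V

Base loop: V_CC = I_B·R_B + V_BE, so I_B = (18 − 0.7)/270 kΩ = 0.0641 mA.
In the active region I_C = β·I_B = 100 × 0.0641 = 6.41 mA.
Collector loop: V_CE = V_CC − I_C·R_C = 18 − 6.41×0.68 = 13.6 V.
Since V_CE = 13.6 V > V_CE(sat) ≈ 0.2 V, the transistor is in the active region as assumed.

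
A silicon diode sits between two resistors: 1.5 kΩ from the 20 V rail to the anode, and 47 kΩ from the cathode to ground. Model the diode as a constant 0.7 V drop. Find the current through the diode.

I ≈ 0.4 mA

The two resistors are in series with the diode, so KVL gives 20 = I·1.5 + 0.7 + I·47.
I = (20 − 0.7) / (1.5 + 47) kΩ = 19.3 / 48.5 = 0.398 mA.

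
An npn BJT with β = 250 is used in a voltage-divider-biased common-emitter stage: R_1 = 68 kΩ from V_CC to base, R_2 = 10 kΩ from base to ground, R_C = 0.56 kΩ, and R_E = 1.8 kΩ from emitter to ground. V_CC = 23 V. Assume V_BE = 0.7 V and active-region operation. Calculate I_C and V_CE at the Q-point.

I_C ≈ 1.2 mA, V_CE ≈ 20 V

Thevenize the base divider: V_Th = V_CC·R_2/(R_1+R_2) = 23×10/78 = 2.95 V, R_Th = R_1‖R_2 = 8.72 kΩ.
Base-emitter loop: V_Th = I_B·R_Th + V_BE + (β+1)I_B·R_E, so I_B = (2.95 − 0.7) / (8.72 + 251×1.8) = 0.00488 mA.
I_C = β·I_B = 250×0.00488 = 1.22 mA, and I_E = (β+1)I_B = 1.23 mA.
V_CE = V_CC − I_C·R_C − I_E·R_E = 23 − 1.22×0.56 − 1.23×1.8 = 20.1 V.
V_CE = 20.1 V > 0.2 V confirms active-region operation.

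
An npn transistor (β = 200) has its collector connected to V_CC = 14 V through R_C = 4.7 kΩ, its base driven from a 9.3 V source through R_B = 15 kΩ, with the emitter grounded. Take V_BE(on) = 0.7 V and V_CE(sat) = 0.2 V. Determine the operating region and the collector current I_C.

saturation; I_C ≈ 2.9 mA

Assume active: I_B = (9.3 − 0.7)/15 = 0.573 mA, giving I_C = β·I_B = 115 mA.
But then V_CE = 14 − 115×4.7 = -525 V < V_CE(sat) = 0.2 V — impossible in the active region.
So the transistor is saturated. With V_CE = 0.2 V, I_C = (V_CC − 0.2)/R_C = 13.8/4.7 = 2.94 mA.
Check: β·I_B = 115 mA > I_C = 2.94 mA, confirming saturation.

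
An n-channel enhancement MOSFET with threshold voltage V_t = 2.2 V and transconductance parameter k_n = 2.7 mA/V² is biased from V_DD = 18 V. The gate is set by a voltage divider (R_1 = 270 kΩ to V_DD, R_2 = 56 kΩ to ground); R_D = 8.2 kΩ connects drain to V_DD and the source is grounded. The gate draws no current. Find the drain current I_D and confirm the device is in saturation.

V_G = V_DD·R_2/(R_1+R_2) = 18×56/326 = 3.09 V. With the source grounded, V_GS = V_G = 3.09 V.
Assume saturation: I_D = (k_n/2)(V_GS − V_t)² = (2.7/2)×(3.09 − 2.2)² = 1.35×0.892² = 1.07 mA.
V_DS = V_DD − I_D·R_D = 18 − 1.07×8.2 = 9.19 V.
Saturation requires V_DS ≥ V_GS − V_t = 0.892 V; 9.19 ≥ 0.892 ✓.

I_D ≈ 1.1 mA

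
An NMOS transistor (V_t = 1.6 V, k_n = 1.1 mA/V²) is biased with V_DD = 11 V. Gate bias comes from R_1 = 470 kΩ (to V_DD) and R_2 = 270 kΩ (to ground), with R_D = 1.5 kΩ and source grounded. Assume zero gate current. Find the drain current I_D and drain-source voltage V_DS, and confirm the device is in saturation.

V_G = V_DD·R_2/(R_1+R_2) = 11×270/740 = 4.01 V. With the source grounded, V_GS = V_G = 4.01 V.
Assume saturation: I_D = (k_n/2)(V_GS − V_t)² = (1.1/2)×(4.01 − 1.6)² = 0.55×2.41² = 3.2 mA.
V_DS = V_DD − I_D·R_D = 11 − 3.2×1.5 = 6.19 V.
Saturation requires V_DS ≥ V_GS − V_t = 2.41 V; 6.19 ≥ 2.41 ✓.

I_D ≈ 3.2 mA, V_DS ≈ 6.2 V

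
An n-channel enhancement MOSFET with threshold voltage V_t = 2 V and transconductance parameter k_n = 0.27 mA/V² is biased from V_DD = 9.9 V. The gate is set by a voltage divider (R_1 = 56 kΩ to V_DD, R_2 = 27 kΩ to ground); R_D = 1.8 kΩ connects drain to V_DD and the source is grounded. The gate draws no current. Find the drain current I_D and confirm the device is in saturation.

V_G = V_DD·R_2/(R_1+R_2) = 9.9×27/83 = 3.22 V. With the source grounded, V_GS = V_G = 3.22 V.
Assume saturation: I_D = (k_n/2)(V_GS − V_t)² = (0.27/2)×(3.22 − 2)² = 0.135×1.22² = 0.201 mA.
V_DS = V_DD − I_D·R_D = 9.9 − 0.201×1.8 = 9.54 V.
Saturation requires V_DS ≥ V_GS − V_t = 1.22 V; 9.54 ≥ 1.22 ✓.

I_D ≈ 0.2 mA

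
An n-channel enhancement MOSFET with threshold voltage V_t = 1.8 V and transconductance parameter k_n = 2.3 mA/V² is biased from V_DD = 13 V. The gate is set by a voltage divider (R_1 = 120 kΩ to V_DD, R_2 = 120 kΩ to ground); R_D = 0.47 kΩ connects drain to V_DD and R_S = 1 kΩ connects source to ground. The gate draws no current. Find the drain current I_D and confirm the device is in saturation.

I_D ≈ 3.1 mA

V_G = V_DD·R_2/(R_1+R_2) = 13×120/240 = 6.5 V.
Assume saturation: I_D = (k_n/2)(V_GS − V_t)² with V_GS = V_G − I_D·R_S = 6.5 − 1·I_D.
Substituting gives 1.15·I_D² − 11.8·I_D + 25.4 = 0, with roots I_D = 3.07 or 7.2 mA.
The root I_D = 7.2 mA gives V_GS = -0.703 V ≤ V_t, so take I_D = 3.07 mA.
Then V_GS = 3.43 V and V_DS = V_DD − I_D(R_D+R_S) = 13 − 3.07×1.47 = 8.49 V.
Saturation requires V_DS ≥ V_GS − V_t = 1.63 V; 8.49 ≥ 1.63 ✓.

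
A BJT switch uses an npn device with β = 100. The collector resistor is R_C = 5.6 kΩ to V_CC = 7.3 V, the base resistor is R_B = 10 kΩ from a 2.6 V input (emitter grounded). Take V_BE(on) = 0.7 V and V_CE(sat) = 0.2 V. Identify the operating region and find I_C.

saturation; I_C ≈ 1.3 mA

Assume active: I_B = (2.6 − 0.7)/10 = 0.19 mA, giving I_C = β·I_B = 19 mA.
But then V_CE = 7.3 − 19×5.6 = -99.1 V < V_CE(sat) = 0.2 V — impossible in the active region.
So the transistor is saturated. With V_CE = 0.2 V, I_C = (V_CC − 0.2)/R_C = 7.1/5.6 = 1.27 mA.
Check: β·I_B = 19 mA > I_C = 1.27 mA, confirming saturation.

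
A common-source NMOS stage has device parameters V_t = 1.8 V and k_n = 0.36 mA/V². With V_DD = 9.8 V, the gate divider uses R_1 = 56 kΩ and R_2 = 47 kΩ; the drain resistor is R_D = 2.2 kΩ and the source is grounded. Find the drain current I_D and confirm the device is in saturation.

V_G = V_DD·R_2/(R_1+R_2) = 9.8×47/103 = 4.47 V. With the source grounded, V_GS = V_G = 4.47 V.
Assume saturation: I_D = (k_n/2)(V_GS − V_t)² = (0.36/2)×(4.47 − 1.8)² = 0.18×2.67² = 1.28 mA.
V_DS = V_DD − I_D·R_D = 9.8 − 1.28×2.2 = 6.97 V.
Saturation requires V_DS ≥ V_GS − V_t = 2.67 V; 6.97 ≥ 2.67 ✓.

I_D ≈ 1.3 mA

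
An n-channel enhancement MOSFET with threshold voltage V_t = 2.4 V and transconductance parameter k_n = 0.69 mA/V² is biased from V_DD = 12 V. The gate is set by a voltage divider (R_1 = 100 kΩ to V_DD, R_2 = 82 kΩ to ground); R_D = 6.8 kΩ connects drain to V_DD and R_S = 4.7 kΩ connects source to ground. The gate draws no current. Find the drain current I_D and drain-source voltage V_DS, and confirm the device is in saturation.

V_G = V_DD·R_2/(R_1+R_2) = 12×82/182 = 5.41 V.
Assume saturation: I_D = (k_n/2)(V_GS − V_t)² with V_GS = V_G − I_D·R_S = 5.41 − 4.7·I_D.
Substituting gives 7.62·I_D² − 10.8·I_D + 3.12 = 0, with roots I_D = 0.408 or 1 mA.
The root I_D = 1 mA gives V_GS = 0.695 V ≤ V_t, so take I_D = 0.408 mA.
Then V_GS = 3.49 V and V_DS = V_DD − I_D(R_D+R_S) = 12 − 0.408×11.5 = 7.31 V.
Saturation requires V_DS ≥ V_GS − V_t = 1.09 V; 7.31 ≥ 1.09 ✓.

I_D ≈ 0.41 mA, V_DS ≈ 7.3 V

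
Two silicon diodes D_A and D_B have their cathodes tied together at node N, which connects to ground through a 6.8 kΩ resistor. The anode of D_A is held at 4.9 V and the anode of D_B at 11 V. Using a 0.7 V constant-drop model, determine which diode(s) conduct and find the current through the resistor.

Assume both conduct. Then node N would need to be at both 4.9−0.7 = 4.2 V and 11−0.7 = 10.3 V, which is impossible.
Assume only D_B conducts: V_N = 11 − 0.7 = 10.3 V, so I_R = 10.3/6.8 = 1.51 mA.
Check D_A: its anode-to-cathode voltage is 4.9 − 10.3 = -5.4 V < 0.7 V, so it is off. The assumption is consistent.

Only D_B conducts; I_R ≈ 1.5 mA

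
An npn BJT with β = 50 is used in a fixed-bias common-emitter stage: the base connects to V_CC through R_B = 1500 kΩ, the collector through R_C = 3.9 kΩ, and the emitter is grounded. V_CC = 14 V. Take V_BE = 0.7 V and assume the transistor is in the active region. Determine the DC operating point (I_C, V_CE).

I_C ≈ 0.44 mA, V_CE ≈ 12 V

Base loop: V_CC = I_B·R_B + V_BE, so I_B = (14 − 0.7)/1500 kΩ = 0.00887 mA.
In the active region I_C = β·I_B = 50 × 0.00887 = 0.443 mA.
Collector loop: V_CE = V_CC − I_C·R_C = 14 − 0.443×3.9 = 12.3 V.
Since V_CE = 12.3 V > V_CE(sat) ≈ 0.2 V, the transistor is in the active region as assumed.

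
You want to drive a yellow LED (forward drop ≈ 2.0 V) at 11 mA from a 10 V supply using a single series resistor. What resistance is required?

The resistor drops V_S − V_D = 10 − 2.0 = 8 V at 11 mA.
R = 8 V / 11 mA = 0.727 kΩ.

R ≈ 0.73 kΩ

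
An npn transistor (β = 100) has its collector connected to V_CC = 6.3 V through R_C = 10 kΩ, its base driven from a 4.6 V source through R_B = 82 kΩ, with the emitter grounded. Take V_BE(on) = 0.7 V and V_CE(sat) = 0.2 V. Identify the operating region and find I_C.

saturation; I_C ≈ 0.61 mA

Assume active: I_B = (4.6 − 0.7)/82 = 0.0476 mA, giving I_C = β·I_B = 4.76 mA.
But then V_CE = 6.3 − 4.76×10 = -41.3 V < V_CE(sat) = 0.2 V — impossible in the active region.
So the transistor is saturated. With V_CE = 0.2 V, I_C = (V_CC − 0.2)/R_C = 6.1/10 = 0.61 mA.
Check: β·I_B = 4.76 mA > I_C = 0.61 mA, confirming saturation.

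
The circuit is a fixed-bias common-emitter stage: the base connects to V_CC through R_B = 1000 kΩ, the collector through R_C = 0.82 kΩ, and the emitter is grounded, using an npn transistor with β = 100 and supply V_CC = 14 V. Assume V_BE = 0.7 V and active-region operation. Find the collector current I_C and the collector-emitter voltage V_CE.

I_C ≈ 1.3 mA, V_CE ≈ 13 V

Base loop: V_CC = I_B·R_B + V_BE, so I_B = (14 − 0.7)/1000 kΩ = 0.0133 mA.
In the active region I_C = β·I_B = 100 × 0.0133 = 1.33 mA.
Collector loop: V_CE = V_CC − I_C·R_C = 14 − 1.33×0.82 = 12.9 V.
Since V_CE = 12.9 V > V_CE(sat) ≈ 0.2 V, the transistor is in the active region as assumed.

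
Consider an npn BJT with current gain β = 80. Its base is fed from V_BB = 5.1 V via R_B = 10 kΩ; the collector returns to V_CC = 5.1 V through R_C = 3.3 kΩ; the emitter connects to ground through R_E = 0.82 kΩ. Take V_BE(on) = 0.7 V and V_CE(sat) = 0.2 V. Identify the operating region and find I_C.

Assume active: I_B = (5.1 − 0.7)/(10 + 81×0.82) = 0.0576 mA, I_C = β·I_B = 4.61 mA.
Then V_CE = 5.1 − 4.61×3.3 − 4.66×0.82 = -13.9 V < 0.2 V — the active assumption fails.
Re-solve with V_CE = 0.2 V. KCL at the emitter: V_E/R_E = (V_BB−0.7−V_E)/R_B + (V_CC−0.2−V_E)/R_C, giving V_E = 1.19 V.
I_C = (V_CC − 0.2 − V_E)/R_C = (4.9 − 1.19)/3.3 = 1.13 mA.
Check: I_B = (4.4 − 1.19)/10 = 0.321 mA, and β·I_B = 25.7 mA > I_C, confirming saturation.

saturation; I_C ≈ 1.1 mA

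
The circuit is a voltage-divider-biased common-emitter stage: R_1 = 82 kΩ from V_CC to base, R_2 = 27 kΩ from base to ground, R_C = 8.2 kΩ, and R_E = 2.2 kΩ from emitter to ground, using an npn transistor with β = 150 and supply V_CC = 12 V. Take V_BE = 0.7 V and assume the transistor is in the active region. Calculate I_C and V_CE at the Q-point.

I_C ≈ 0.97 mA, V_CE ≈ 1.9 V

Thevenize the base divider: V_Th = V_CC·R_2/(R_1+R_2) = 12×27/109 = 2.97 V, R_Th = R_1‖R_2 = 20.3 kΩ.
Base-emitter loop: V_Th = I_B·R_Th + V_BE + (β+1)I_B·R_E, so I_B = (2.97 − 0.7) / (20.3 + 151×2.2) = 0.00645 mA.
I_C = β·I_B = 150×0.00645 = 0.967 mA, and I_E = (β+1)I_B = 0.973 mA.
V_CE = V_CC − I_C·R_C − I_E·R_E = 12 − 0.967×8.2 − 0.973×2.2 = 1.93 V.
V_CE = 1.93 V > 0.2 V confirms active-region operation.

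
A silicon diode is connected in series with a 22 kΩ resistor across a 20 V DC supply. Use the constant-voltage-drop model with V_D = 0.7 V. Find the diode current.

KVL around the loop: 20 = V_D + I·R = 0.7 + I × 22 kΩ.
So I = (20 − 0.7) / 22 kΩ = 19.3 / 22 = 0.877 mA.

I ≈ 0.88 mA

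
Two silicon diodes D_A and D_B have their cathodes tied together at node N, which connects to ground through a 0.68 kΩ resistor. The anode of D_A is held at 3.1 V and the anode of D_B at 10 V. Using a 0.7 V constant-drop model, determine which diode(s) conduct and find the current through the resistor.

Only D_B conducts; I_R ≈ 14 mA

Assume both conduct. Then node N would need to be at both 3.1−0.7 = 2.4 V and 10−0.7 = 9.3 V, which is impossible.
Assume only D_B conducts: V_N = 10 − 0.7 = 9.3 V, so I_R = 9.3/0.68 = 13.7 mA.
Check D_A: its anode-to-cathode voltage is 3.1 − 9.3 = -6.2 V < 0.7 V, so it is off. The assumption is consistent.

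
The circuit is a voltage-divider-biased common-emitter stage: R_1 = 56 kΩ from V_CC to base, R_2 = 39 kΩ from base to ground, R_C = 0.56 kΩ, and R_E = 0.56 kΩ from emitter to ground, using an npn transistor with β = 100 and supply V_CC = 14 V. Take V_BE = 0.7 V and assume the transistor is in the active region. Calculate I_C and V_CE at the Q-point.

Thevenize the base divider: V_Th = V_CC·R_2/(R_1+R_2) = 14×39/95 = 5.75 V, R_Th = R_1‖R_2 = 23 kΩ.
Base-emitter loop: V_Th = I_B·R_Th + V_BE + (β+1)I_B·R_E, so I_B = (5.75 − 0.7) / (23 + 101×0.56) = 0.0634 mA.
I_C = β·I_B = 100×0.0634 = 6.34 mA, and I_E = (β+1)I_B = 6.41 mA.
V_CE = V_CC − I_C·R_C − I_E·R_E = 14 − 6.34×0.56 − 6.41×0.56 = 6.86 V.
V_CE = 6.86 V > 0.2 V confirms active-region operation.

I_C ≈ 6.3 mA, V_CE ≈ 6.9 V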